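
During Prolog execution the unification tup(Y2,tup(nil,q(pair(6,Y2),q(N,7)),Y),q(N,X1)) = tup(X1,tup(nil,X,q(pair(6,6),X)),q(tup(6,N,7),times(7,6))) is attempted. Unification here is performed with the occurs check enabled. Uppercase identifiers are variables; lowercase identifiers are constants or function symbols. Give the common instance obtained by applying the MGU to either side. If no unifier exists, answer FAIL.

Decompose tup/3: Y2 = X1,  tup(nil,q(pair(6,Y2),q(N,7)),Y) = tup(nil,X,q(pair(6,6),X)),  q(N,X1) = q(tup(6,N,7),times(7,6)).
Bind Y2 := X1; substituting into the one remaining equation that mentions Y2 gives: tup(nil,q(pair(6,X1),q(N,7)),Y) = tup(nil,X,q(pair(6,6),X)).
Decompose tup/3: nil = nil,  q(pair(6,X1),q(N,7)) = X,  Y = q(pair(6,6),X).
Delete trivial equation nil = nil.
Bind X := q(pair(6,X1),q(N,7)); substituting into the one remaining equation that mentions X gives: Y = q(pair(6,6),q(pair(6,X1),q(N,7))).
Bind Y := q(pair(6,6),q(pair(6,X1),q(N,7))); no other remaining equation mentions Y.
Decompose q/2: N = tup(6,N,7),  X1 = times(7,6).
Occurs check fails: N occurs in tup(6,N,7); the equation N = tup(6,N,7) has no finite solution.

FAIL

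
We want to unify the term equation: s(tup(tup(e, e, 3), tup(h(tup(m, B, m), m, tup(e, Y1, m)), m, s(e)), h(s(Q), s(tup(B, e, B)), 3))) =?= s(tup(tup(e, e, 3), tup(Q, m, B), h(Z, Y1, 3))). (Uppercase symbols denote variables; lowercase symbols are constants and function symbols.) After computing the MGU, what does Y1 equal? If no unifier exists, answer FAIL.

Decompose s/1: tup(tup(e, e, 3), tup(h(tup(m, B, m), m, tup(e, Y1, m)), m, s(e)), h(s(Q), s(tup(B, e, B)), 3)) =?= tup(tup(e, e, 3), tup(Q, m, B), h(Z, Y1, 3)).
Decompose tup/3: tup(e, e, 3) =?= tup(e, e, 3),  tup(h(tup(m, B, m), m, tup(e, Y1, m)), m, s(e)) =?= tup(Q, m, B),  h(s(Q), s(tup(B, e, B)), 3) =?= h(Z, Y1, 3).
Delete trivial equation tup(e, e, 3) =?= tup(e, e, 3).
Decompose tup/3: h(tup(m, B, m), m, tup(e, Y1, m)) =?= Q,  m =?= m,  s(e) =?= B.
Bind Q := h(tup(m, B, m), m, tup(e, Y1, m)); substituting into the one remaining equation that mentions Q gives: h(s(h(tup(m, B, m), m, tup(e, Y1, m))), s(tup(B, e, B)), 3) =?= h(Z, Y1, 3).
Delete trivial equation m =?= m.
Bind B := s(e); substituting into the remaining equation gives: h(s(h(tup(m, s(e), m), m, tup(e, Y1, m))), s(tup(s(e), e, s(e))), 3) =?= h(Z, Y1, 3). Substituting into the earlier binding gives Q := h(tup(m, s(e), m), m, tup(e, Y1, m)).
Decompose h/3: s(h(tup(m, s(e), m), m, tup(e, Y1, m))) =?= Z,  s(tup(s(e), e, s(e))) =?= Y1,  3 =?= 3.
Bind Z := s(h(tup(m, s(e), m), m, tup(e, Y1, m))); no other remaining equation mentions Z.
Bind Y1 := s(tup(s(e), e, s(e))); no other remaining equation mentions Y1. Substituting into the earlier bindings gives Q := h(tup(m, s(e), m), m, tup(e, s(tup(s(e), e, s(e))), m)), Z := s(h(tup(m, s(e), m), m, tup(e, s(tup(s(e), e, s(e))), m))).
Delete trivial equation 3 =?= 3.
MGU = { Q ↦ h(tup(m, s(e), m), m, tup(e, s(tup(s(e), e, s(e))), m)), B ↦ s(e), Z ↦ s(h(tup(m, s(e), m), m, tup(e, s(tup(s(e), e, s(e))), m))), Y1 ↦ s(tup(s(e), e, s(e))) }, so Y1 ↦ s(tup(s(e), e, s(e))).

s(tup(s(e), e, s(e)))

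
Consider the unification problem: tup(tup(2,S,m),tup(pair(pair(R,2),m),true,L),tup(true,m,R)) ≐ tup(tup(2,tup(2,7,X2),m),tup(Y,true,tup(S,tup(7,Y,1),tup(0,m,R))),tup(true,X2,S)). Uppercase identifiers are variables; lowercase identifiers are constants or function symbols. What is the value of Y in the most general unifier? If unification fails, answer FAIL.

pair(pair(tup(2,7,m),2),m)

Decompose tup/3: tup(2,S,m) ≐ tup(2,tup(2,7,X2),m),  tup(pair(pair(R,2),m),true,L) ≐ tup(Y,true,tup(S,tup(7,Y,1),tup(0,m,R))),  tup(true,m,R) ≐ tup(true,X2,S).
Decompose tup/3: 2 ≐ 2,  S ≐ tup(2,7,X2),  m ≐ m.
Delete trivial equation 2 ≐ 2.
Bind S := tup(2,7,X2); substituting into the 2 remaining equations that mention S gives: tup(pair(pair(R,2),m),true,L) ≐ tup(Y,true,tup(tup(2,7,X2),tup(7,Y,1),tup(0,m,R))),  tup(true,m,R) ≐ tup(true,X2,tup(2,7,X2)).
Delete trivial equation m ≐ m.
Decompose tup/3: pair(pair(R,2),m) ≐ Y,  true ≐ true,  L ≐ tup(tup(2,7,X2),tup(7,Y,1),tup(0,m,R)).
Bind Y := pair(pair(R,2),m); substituting into the one remaining equation that mentions Y gives: L ≐ tup(tup(2,7,X2),tup(7,pair(pair(R,2),m),1),tup(0,m,R)).
Delete trivial equation true ≐ true.
Bind L := tup(tup(2,7,X2),tup(7,pair(pair(R,2),m),1),tup(0,m,R)); no other remaining equation mentions L.
Decompose tup/3: true ≐ true,  m ≐ X2,  R ≐ tup(2,7,X2).
Delete trivial equation true ≐ true.
Bind X2 := m; substituting into the remaining equation gives: R ≐ tup(2,7,m). Substituting into the earlier bindings gives S := tup(2,7,m), L := tup(tup(2,7,m),tup(7,pair(pair(R,2),m),1),tup(0,m,R)).
Bind R := tup(2,7,m). Substituting into the earlier bindings gives Y := pair(pair(tup(2,7,m),2),m), L := tup(tup(2,7,m),tup(7,pair(pair(tup(2,7,m),2),m),1),tup(0,m,tup(2,7,m))).
MGU = { S ↦ tup(2,7,m), Y ↦ pair(pair(tup(2,7,m),2),m), L ↦ tup(tup(2,7,m),tup(7,pair(pair(tup(2,7,m),2),m),1),tup(0,m,tup(2,7,m))), X2 ↦ m, R ↦ tup(2,7,m) }, so Y ↦ pair(pair(tup(2,7,m),2),m).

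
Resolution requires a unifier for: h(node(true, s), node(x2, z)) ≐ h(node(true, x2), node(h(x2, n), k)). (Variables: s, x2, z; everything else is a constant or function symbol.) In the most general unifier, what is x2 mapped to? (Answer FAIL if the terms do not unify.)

Decompose h/2: node(true, s) ≐ node(true, x2),  node(x2, z) ≐ node(h(x2, n), k).
Decompose node/2: true ≐ true,  s ≐ x2.
Delete trivial equation true ≐ true.
Bind s := x2; no other remaining equation mentions s.
Decompose node/2: x2 ≐ h(x2, n),  z ≐ k.
Occurs check fails: x2 occurs in h(x2, n); the equation x2 ≐ h(x2, n) has no finite solution.

FAIL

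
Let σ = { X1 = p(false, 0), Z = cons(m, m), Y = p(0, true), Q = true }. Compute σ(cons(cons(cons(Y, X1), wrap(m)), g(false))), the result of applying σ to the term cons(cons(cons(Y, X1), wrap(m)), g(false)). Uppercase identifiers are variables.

Replace each occurrence of X1 with p(false, 0).
Replace each occurrence of Y with p(0, true).
Result: cons(cons(cons(p(0, true), p(false, 0)), wrap(m)), g(false)).

cons(cons(cons(p(0, true), p(false, 0)), wrap(m)), g(false))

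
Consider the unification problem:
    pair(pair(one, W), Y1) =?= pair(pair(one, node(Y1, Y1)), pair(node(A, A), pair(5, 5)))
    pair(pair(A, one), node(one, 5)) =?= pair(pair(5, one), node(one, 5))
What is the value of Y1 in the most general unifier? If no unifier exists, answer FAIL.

pair(node(5, 5), pair(5, 5))

Decompose pair/2: pair(one, W) =?= pair(one, node(Y1, Y1)),  Y1 =?= pair(node(A, A), pair(5, 5)).
Decompose pair/2: one =?= one,  W =?= node(Y1, Y1).
Delete trivial equation one =?= one.
Bind W := node(Y1, Y1); no other remaining equation mentions W.
Bind Y1 := pair(node(A, A), pair(5, 5)); no other remaining equation mentions Y1. Substituting into the earlier binding gives W := node(pair(node(A, A), pair(5, 5)), pair(node(A, A), pair(5, 5))).
Decompose pair/2: pair(A, one) =?= pair(5, one),  node(one, 5) =?= node(one, 5).
Decompose pair/2: A =?= 5,  one =?= one.
Bind A := 5; no other remaining equation mentions A. Substituting into the earlier bindings gives W := node(pair(node(5, 5), pair(5, 5)), pair(node(5, 5), pair(5, 5))), Y1 := pair(node(5, 5), pair(5, 5)).
Delete trivial equation one =?= one.
Delete trivial equation node(one, 5) =?= node(one, 5).
MGU = { W ↦ node(pair(node(5, 5), pair(5, 5)), pair(node(5, 5), pair(5, 5))), Y1 ↦ pair(node(5, 5), pair(5, 5)), A ↦ 5 }, so Y1 ↦ pair(node(5, 5), pair(5, 5)).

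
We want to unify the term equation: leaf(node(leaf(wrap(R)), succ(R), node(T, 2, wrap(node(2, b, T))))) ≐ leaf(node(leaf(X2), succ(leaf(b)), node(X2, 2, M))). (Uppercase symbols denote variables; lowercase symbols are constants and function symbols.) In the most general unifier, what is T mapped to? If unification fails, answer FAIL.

wrap(leaf(b))

Decompose leaf/1: node(leaf(wrap(R)), succ(R), node(T, 2, wrap(node(2, b, T)))) ≐ node(leaf(X2), succ(leaf(b)), node(X2, 2, M)).
Decompose node/3: leaf(wrap(R)) ≐ leaf(X2),  succ(R) ≐ succ(leaf(b)),  node(T, 2, wrap(node(2, b, T))) ≐ node(X2, 2, M).
Decompose leaf/1: wrap(R) ≐ X2.
Bind X2 := wrap(R); substituting into the one remaining equation that mentions X2 gives: node(T, 2, wrap(node(2, b, T))) ≐ node(wrap(R), 2, M).
Decompose succ/1: R ≐ leaf(b).
Bind R := leaf(b); substituting into the remaining equation gives: node(T, 2, wrap(node(2, b, T))) ≐ node(wrap(leaf(b)), 2, M). Substituting into the earlier binding gives X2 := wrap(leaf(b)).
Decompose node/3: T ≐ wrap(leaf(b)),  2 ≐ 2,  wrap(node(2, b, T)) ≐ M.
Bind T := wrap(leaf(b)); substituting into the one remaining equation that mentions T gives: wrap(node(2, b, wrap(leaf(b)))) ≐ M.
Delete trivial equation 2 ≐ 2.
Bind M := wrap(node(2, b, wrap(leaf(b)))).
MGU = { X2 := wrap(leaf(b)), R := leaf(b), T := wrap(leaf(b)), M := wrap(node(2, b, wrap(leaf(b)))) }, so T := wrap(leaf(b)).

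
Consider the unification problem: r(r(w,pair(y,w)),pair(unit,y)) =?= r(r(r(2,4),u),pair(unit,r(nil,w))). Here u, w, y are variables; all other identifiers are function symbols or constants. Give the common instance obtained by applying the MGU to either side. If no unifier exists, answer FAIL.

r(r(r(2,4),pair(r(nil,r(2,4)),r(2,4))),pair(unit,r(nil,r(2,4))))

Decompose r/2: r(w,pair(y,w)) =?= r(r(2,4),u),  pair(unit,y) =?= pair(unit,r(nil,w)).
Decompose r/2: w =?= r(2,4),  pair(y,w) =?= u.
Bind w := r(2,4); substituting into the remaining equations gives: pair(y,r(2,4)) =?= u,  pair(unit,y) =?= pair(unit,r(nil,r(2,4))).
Bind u := pair(y,r(2,4)); no other remaining equation mentions u.
Decompose pair/2: unit =?= unit,  y =?= r(nil,r(2,4)).
Delete trivial equation unit =?= unit.
Bind y := r(nil,r(2,4)). Substituting into the earlier binding gives u := pair(r(nil,r(2,4)),r(2,4)).
Applying the MGU to either side gives r(r(r(2,4),pair(r(nil,r(2,4)),r(2,4))),pair(unit,r(nil,r(2,4)))).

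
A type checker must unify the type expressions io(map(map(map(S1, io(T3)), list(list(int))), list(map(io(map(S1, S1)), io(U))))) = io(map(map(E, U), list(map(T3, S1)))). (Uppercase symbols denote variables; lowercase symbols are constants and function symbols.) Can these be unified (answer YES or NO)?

Decompose io/1: map(map(map(S1, io(T3)), list(list(int))), list(map(io(map(S1, S1)), io(U)))) = map(map(E, U), list(map(T3, S1))).
Decompose map/2: map(map(S1, io(T3)), list(list(int))) = map(E, U),  list(map(io(map(S1, S1)), io(U))) = list(map(T3, S1)).
Decompose map/2: map(S1, io(T3)) = E,  list(list(int)) = U.
Bind E := map(S1, io(T3)); no other remaining equation mentions E.
Bind U := list(list(int)); substituting into the remaining equation gives: list(map(io(map(S1, S1)), io(list(list(int))))) = list(map(T3, S1)).
Decompose list/1: map(io(map(S1, S1)), io(list(list(int)))) = map(T3, S1).
Decompose map/2: io(map(S1, S1)) = T3,  io(list(list(int))) = S1.
Bind T3 := io(map(S1, S1)); no other remaining equation mentions T3. Substituting into the earlier binding gives E := map(S1, io(io(map(S1, S1)))).
Bind S1 := io(list(list(int))). Substituting into the earlier bindings gives E := map(io(list(list(int))), io(io(map(io(list(list(int))), io(list(list(int))))))), T3 := io(map(io(list(list(int))), io(list(list(int))))).
No equations remain and no clash or occurs-check failure arose, so a unifier exists.

YES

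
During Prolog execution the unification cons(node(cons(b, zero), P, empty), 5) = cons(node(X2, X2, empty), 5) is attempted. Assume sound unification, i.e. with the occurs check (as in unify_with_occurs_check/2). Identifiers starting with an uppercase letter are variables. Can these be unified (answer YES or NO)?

Decompose cons/2: node(cons(b, zero), P, empty) = node(X2, X2, empty),  5 = 5.
Decompose node/3: cons(b, zero) = X2,  P = X2,  empty = empty.
Bind X2 := cons(b, zero); substituting into the one remaining equation that mentions X2 gives: P = cons(b, zero).
Bind P := cons(b, zero); no other remaining equation mentions P.
Delete trivial equation empty = empty.
Delete trivial equation 5 = 5.
No equations remain and no clash or occurs-check failure arose, so a unifier exists.

YES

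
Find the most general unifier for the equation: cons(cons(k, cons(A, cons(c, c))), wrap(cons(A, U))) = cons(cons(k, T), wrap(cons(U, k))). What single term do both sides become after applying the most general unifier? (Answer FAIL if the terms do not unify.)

Decompose cons/2: cons(k, cons(A, cons(c, c))) = cons(k, T),  wrap(cons(A, U)) = wrap(cons(U, k)).
Decompose cons/2: k = k,  cons(A, cons(c, c)) = T.
Delete trivial equation k = k.
Bind T := cons(A, cons(c, c)); no other remaining equation mentions T.
Decompose wrap/1: cons(A, U) = cons(U, k).
Decompose cons/2: A = U,  U = k.
Bind A := U; no other remaining equation mentions A. Substituting into the earlier binding gives T := cons(U, cons(c, c)).
Bind U := k. Substituting into the earlier bindings gives T := cons(k, cons(c, c)), A := k.
Applying the MGU to either side gives cons(cons(k, cons(k, cons(c, c))), wrap(cons(k, k))).

cons(cons(k, cons(k, cons(c, c))), wrap(cons(k, k)))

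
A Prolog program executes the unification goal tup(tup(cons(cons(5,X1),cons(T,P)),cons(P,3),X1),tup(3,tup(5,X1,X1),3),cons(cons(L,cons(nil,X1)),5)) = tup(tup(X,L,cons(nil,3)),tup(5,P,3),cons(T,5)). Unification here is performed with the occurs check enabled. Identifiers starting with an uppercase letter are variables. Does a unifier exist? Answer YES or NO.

Decompose tup/3: tup(cons(cons(5,X1),cons(T,P)),cons(P,3),X1) = tup(X,L,cons(nil,3)),  tup(3,tup(5,X1,X1),3) = tup(5,P,3),  cons(cons(L,cons(nil,X1)),5) = cons(T,5).
Decompose tup/3: cons(cons(5,X1),cons(T,P)) = X,  cons(P,3) = L,  X1 = cons(nil,3).
Bind X := cons(cons(5,X1),cons(T,P)); no other remaining equation mentions X.
Bind L := cons(P,3); substituting into the one remaining equation that mentions L gives: cons(cons(cons(P,3),cons(nil,X1)),5) = cons(T,5).
Bind X1 := cons(nil,3); substituting into the remaining equations gives: tup(3,tup(5,cons(nil,3),cons(nil,3)),3) = tup(5,P,3),  cons(cons(cons(P,3),cons(nil,cons(nil,3))),5) = cons(T,5). Substituting into the earlier binding gives X := cons(cons(5,cons(nil,3)),cons(T,P)).
Decompose tup/3: 3 = 5,  tup(5,cons(nil,3),cons(nil,3)) = P,  3 = 3.
Clash: constants 3 and 5 differ; no unifier exists.

NO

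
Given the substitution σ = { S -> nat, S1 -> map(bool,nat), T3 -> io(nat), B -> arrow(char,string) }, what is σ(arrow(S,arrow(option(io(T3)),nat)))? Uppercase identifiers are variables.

arrow(nat,arrow(option(io(io(nat))),nat))

Replace each occurrence of S with nat.
Replace each occurrence of T3 with io(nat).
Result: arrow(nat,arrow(option(io(io(nat))),nat)).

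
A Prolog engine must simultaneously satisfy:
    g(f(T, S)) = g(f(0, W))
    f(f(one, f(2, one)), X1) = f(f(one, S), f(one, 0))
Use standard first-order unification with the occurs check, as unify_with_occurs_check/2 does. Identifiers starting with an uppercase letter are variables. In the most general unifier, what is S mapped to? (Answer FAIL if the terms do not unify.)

Decompose g/1: f(T, S) = f(0, W).
Decompose f/2: T = 0,  S = W.
Bind T := 0; no other remaining equation mentions T.
Bind S := W; substituting into the remaining equation gives: f(f(one, f(2, one)), X1) = f(f(one, W), f(one, 0)).
Decompose f/2: f(one, f(2, one)) = f(one, W),  X1 = f(one, 0).
Decompose f/2: one = one,  f(2, one) = W.
Delete trivial equation one = one.
Bind W := f(2, one); no other remaining equation mentions W. Substituting into the earlier binding gives S := f(2, one).
Bind X1 := f(one, 0).
MGU = { T = 0, S = f(2, one), W = f(2, one), X1 = f(one, 0) }, so S = f(2, one).

f(2, one)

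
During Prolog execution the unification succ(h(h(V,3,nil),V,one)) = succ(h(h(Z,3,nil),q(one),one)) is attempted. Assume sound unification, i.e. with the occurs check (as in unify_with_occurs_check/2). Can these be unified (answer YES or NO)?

Decompose succ/1: h(h(V,3,nil),V,one) = h(h(Z,3,nil),q(one),one).
Decompose h/3: h(V,3,nil) = h(Z,3,nil),  V = q(one),  one = one.
Decompose h/3: V = Z,  3 = 3,  nil = nil.
Bind V := Z; substituting into the one remaining equation that mentions V gives: Z = q(one).
Delete trivial equation 3 = 3.
Delete trivial equation nil = nil.
Bind Z := q(one); no other remaining equation mentions Z. Substituting into the earlier binding gives V := q(one).
Delete trivial equation one = one.
No equations remain and no clash or occurs-check failure arose, so a unifier exists.

YES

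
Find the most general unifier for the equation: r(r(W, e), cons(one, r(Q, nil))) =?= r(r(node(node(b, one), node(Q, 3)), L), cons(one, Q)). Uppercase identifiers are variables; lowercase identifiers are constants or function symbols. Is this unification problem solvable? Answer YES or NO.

NO

Decompose r/2: r(W, e) =?= r(node(node(b, one), node(Q, 3)), L),  cons(one, r(Q, nil)) =?= cons(one, Q).
Decompose r/2: W =?= node(node(b, one), node(Q, 3)),  e =?= L.
Bind W := node(node(b, one), node(Q, 3)); no other remaining equation mentions W.
Bind L := e; no other remaining equation mentions L.
Decompose cons/2: one =?= one,  r(Q, nil) =?= Q.
Delete trivial equation one =?= one.
Occurs check fails: Q occurs in r(Q, nil); the equation Q =?= r(Q, nil) has no finite solution.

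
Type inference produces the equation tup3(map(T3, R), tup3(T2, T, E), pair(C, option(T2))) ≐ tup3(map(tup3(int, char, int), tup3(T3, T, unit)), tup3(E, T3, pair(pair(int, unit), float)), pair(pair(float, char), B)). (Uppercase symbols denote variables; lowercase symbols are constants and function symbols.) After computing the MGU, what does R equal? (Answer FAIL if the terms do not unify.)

Decompose tup3/3: map(T3, R) ≐ map(tup3(int, char, int), tup3(T3, T, unit)),  tup3(T2, T, E) ≐ tup3(E, T3, pair(pair(int, unit), float)),  pair(C, option(T2)) ≐ pair(pair(float, char), B).
Decompose map/2: T3 ≐ tup3(int, char, int),  R ≐ tup3(T3, T, unit).
Bind T3 := tup3(int, char, int); substituting into the 2 remaining equations that mention T3 gives: R ≐ tup3(tup3(int, char, int), T, unit),  tup3(T2, T, E) ≐ tup3(E, tup3(int, char, int), pair(pair(int, unit), float)).
Bind R := tup3(tup3(int, char, int), T, unit); no other remaining equation mentions R.
Decompose tup3/3: T2 ≐ E,  T ≐ tup3(int, char, int),  E ≐ pair(pair(int, unit), float).
Bind T2 := E; substituting into the one remaining equation that mentions T2 gives: pair(C, option(E)) ≐ pair(pair(float, char), B).
Bind T := tup3(int, char, int); no other remaining equation mentions T. Substituting into the earlier binding gives R := tup3(tup3(int, char, int), tup3(int, char, int), unit).
Bind E := pair(pair(int, unit), float); substituting into the remaining equation gives: pair(C, option(pair(pair(int, unit), float))) ≐ pair(pair(float, char), B). Substituting into the earlier binding gives T2 := pair(pair(int, unit), float).
Decompose pair/2: C ≐ pair(float, char),  option(pair(pair(int, unit), float)) ≐ B.
Bind C := pair(float, char); no other remaining equation mentions C.
Bind B := option(pair(pair(int, unit), float)).
MGU = { T3 := tup3(int, char, int), R := tup3(tup3(int, char, int), tup3(int, char, int), unit), T2 := pair(pair(int, unit), float), T := tup3(int, char, int), E := pair(pair(int, unit), float), C := pair(float, char), B := option(pair(pair(int, unit), float)) }, so R := tup3(tup3(int, char, int), tup3(int, char, int), unit).

tup3(tup3(int, char, int), tup3(int, char, int), unit)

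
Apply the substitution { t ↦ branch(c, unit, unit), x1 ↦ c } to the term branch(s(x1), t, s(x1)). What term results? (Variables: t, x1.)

branch(s(c), branch(c, unit, unit), s(c))

Replace each occurrence of t with branch(c, unit, unit).
Replace each occurrence of x1 with c.
Result: branch(s(c), branch(c, unit, unit), s(c)).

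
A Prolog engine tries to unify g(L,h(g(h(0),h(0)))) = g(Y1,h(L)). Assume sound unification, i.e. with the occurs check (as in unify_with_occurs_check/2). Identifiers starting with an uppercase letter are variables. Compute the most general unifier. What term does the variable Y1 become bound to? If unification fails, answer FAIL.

Decompose g/2: L = Y1,  h(g(h(0),h(0))) = h(L).
Bind L := Y1; substituting into the remaining equation gives: h(g(h(0),h(0))) = h(Y1).
Decompose h/1: g(h(0),h(0)) = Y1.
Bind Y1 := g(h(0),h(0)). Substituting into the earlier binding gives L := g(h(0),h(0)).
MGU = { L -> g(h(0),h(0)), Y1 -> g(h(0),h(0)) }, so Y1 -> g(h(0),h(0)).

g(h(0),h(0))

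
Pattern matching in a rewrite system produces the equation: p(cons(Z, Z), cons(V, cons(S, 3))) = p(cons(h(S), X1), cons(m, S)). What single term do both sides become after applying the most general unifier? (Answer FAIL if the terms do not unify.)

Decompose p/2: cons(Z, Z) = cons(h(S), X1),  cons(V, cons(S, 3)) = cons(m, S).
Decompose cons/2: Z = h(S),  Z = X1.
Bind Z := h(S); substituting into the one remaining equation that mentions Z gives: h(S) = X1.
Bind X1 := h(S); no other remaining equation mentions X1.
Decompose cons/2: V = m,  cons(S, 3) = S.
Bind V := m; no other remaining equation mentions V.
Occurs check fails: S occurs in cons(S, 3); the equation S = cons(S, 3) has no finite solution.

FAIL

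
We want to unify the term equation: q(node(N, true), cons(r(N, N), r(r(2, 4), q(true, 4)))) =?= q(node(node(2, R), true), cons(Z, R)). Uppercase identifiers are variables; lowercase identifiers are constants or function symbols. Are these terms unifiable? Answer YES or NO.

Decompose q/2: node(N, true) =?= node(node(2, R), true),  cons(r(N, N), r(r(2, 4), q(true, 4))) =?= cons(Z, R).
Decompose node/2: N =?= node(2, R),  true =?= true.
Bind N := node(2, R); substituting into the one remaining equation that mentions N gives: cons(r(node(2, R), node(2, R)), r(r(2, 4), q(true, 4))) =?= cons(Z, R).
Delete trivial equation true =?= true.
Decompose cons/2: r(node(2, R), node(2, R)) =?= Z,  r(r(2, 4), q(true, 4)) =?= R.
Bind Z := r(node(2, R), node(2, R)); no other remaining equation mentions Z.
Bind R := r(r(2, 4), q(true, 4)). Substituting into the earlier bindings gives N := node(2, r(r(2, 4), q(true, 4))), Z := r(node(2, r(r(2, 4), q(true, 4))), node(2, r(r(2, 4), q(true, 4)))).
No equations remain and no clash or occurs-check failure arose, so a unifier exists.

YES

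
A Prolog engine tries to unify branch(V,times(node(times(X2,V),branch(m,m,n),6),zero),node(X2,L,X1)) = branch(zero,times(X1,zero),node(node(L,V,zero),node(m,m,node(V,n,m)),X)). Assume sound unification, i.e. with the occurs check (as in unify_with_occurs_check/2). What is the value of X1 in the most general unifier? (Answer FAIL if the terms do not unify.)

node(times(node(node(m,m,node(zero,n,m)),zero,zero),zero),branch(m,m,n),6)

Decompose branch/3: V = zero,  times(node(times(X2,V),branch(m,m,n),6),zero) = times(X1,zero),  node(X2,L,X1) = node(node(L,V,zero),node(m,m,node(V,n,m)),X).
Bind V := zero; substituting into the remaining equations gives: times(node(times(X2,zero),branch(m,m,n),6),zero) = times(X1,zero),  node(X2,L,X1) = node(node(L,zero,zero),node(m,m,node(zero,n,m)),X).
Decompose times/2: node(times(X2,zero),branch(m,m,n),6) = X1,  zero = zero.
Bind X1 := node(times(X2,zero),branch(m,m,n),6); substituting into the one remaining equation that mentions X1 gives: node(X2,L,node(times(X2,zero),branch(m,m,n),6)) = node(node(L,zero,zero),node(m,m,node(zero,n,m)),X).
Delete trivial equation zero = zero.
Decompose node/3: X2 = node(L,zero,zero),  L = node(m,m,node(zero,n,m)),  node(times(X2,zero),branch(m,m,n),6) = X.
Bind X2 := node(L,zero,zero); substituting into the one remaining equation that mentions X2 gives: node(times(node(L,zero,zero),zero),branch(m,m,n),6) = X. Substituting into the earlier binding gives X1 := node(times(node(L,zero,zero),zero),branch(m,m,n),6).
Bind L := node(m,m,node(zero,n,m)); substituting into the remaining equation gives: node(times(node(node(m,m,node(zero,n,m)),zero,zero),zero),branch(m,m,n),6) = X. Substituting into the earlier bindings gives X1 := node(times(node(node(m,m,node(zero,n,m)),zero,zero),zero),branch(m,m,n),6), X2 := node(node(m,m,node(zero,n,m)),zero,zero).
Bind X := node(times(node(node(m,m,node(zero,n,m)),zero,zero),zero),branch(m,m,n),6).
MGU = { V -> zero, X1 -> node(times(node(node(m,m,node(zero,n,m)),zero,zero),zero),branch(m,m,n),6), X2 -> node(node(m,m,node(zero,n,m)),zero,zero), L -> node(m,m,node(zero,n,m)), X -> node(times(node(node(m,m,node(zero,n,m)),zero,zero),zero),branch(m,m,n),6) }, so X1 -> node(times(node(node(m,m,node(zero,n,m)),zero,zero),zero),branch(m,m,n),6).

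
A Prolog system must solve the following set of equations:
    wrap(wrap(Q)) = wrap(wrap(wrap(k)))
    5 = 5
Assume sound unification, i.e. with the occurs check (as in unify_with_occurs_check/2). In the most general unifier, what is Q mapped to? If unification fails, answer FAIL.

Decompose wrap/1: wrap(Q) = wrap(wrap(k)).
Decompose wrap/1: Q = wrap(k).
Bind Q := wrap(k); no other remaining equation mentions Q.
Delete trivial equation 5 = 5.
MGU = { Q ↦ wrap(k) }, so Q ↦ wrap(k).

wrap(k)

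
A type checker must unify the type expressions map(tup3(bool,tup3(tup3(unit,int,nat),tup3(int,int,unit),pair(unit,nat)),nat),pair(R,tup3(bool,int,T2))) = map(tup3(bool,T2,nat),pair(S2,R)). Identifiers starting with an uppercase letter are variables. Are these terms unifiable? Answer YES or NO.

YES

Decompose map/2: tup3(bool,tup3(tup3(unit,int,nat),tup3(int,int,unit),pair(unit,nat)),nat) = tup3(bool,T2,nat),  pair(R,tup3(bool,int,T2)) = pair(S2,R).
Decompose tup3/3: bool = bool,  tup3(tup3(unit,int,nat),tup3(int,int,unit),pair(unit,nat)) = T2,  nat = nat.
Delete trivial equation bool = bool.
Bind T2 := tup3(tup3(unit,int,nat),tup3(int,int,unit),pair(unit,nat)); substituting into the one remaining equation that mentions T2 gives: pair(R,tup3(bool,int,tup3(tup3(unit,int,nat),tup3(int,int,unit),pair(unit,nat)))) = pair(S2,R).
Delete trivial equation nat = nat.
Decompose pair/2: R = S2,  tup3(bool,int,tup3(tup3(unit,int,nat),tup3(int,int,unit),pair(unit,nat))) = R.
Bind R := S2; substituting into the remaining equation gives: tup3(bool,int,tup3(tup3(unit,int,nat),tup3(int,int,unit),pair(unit,nat))) = S2.
Bind S2 := tup3(bool,int,tup3(tup3(unit,int,nat),tup3(int,int,unit),pair(unit,nat))). Substituting into the earlier binding gives R := tup3(bool,int,tup3(tup3(unit,int,nat),tup3(int,int,unit),pair(unit,nat))).
No equations remain and no clash or occurs-check failure arose, so a unifier exists.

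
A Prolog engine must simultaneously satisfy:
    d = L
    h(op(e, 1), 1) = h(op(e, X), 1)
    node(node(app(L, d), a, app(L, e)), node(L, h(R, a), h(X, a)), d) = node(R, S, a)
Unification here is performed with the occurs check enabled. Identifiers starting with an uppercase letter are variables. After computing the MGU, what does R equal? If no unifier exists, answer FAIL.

FAIL

Bind L := d; substituting into the one remaining equation that mentions L gives: node(node(app(d, d), a, app(d, e)), node(d, h(R, a), h(X, a)), d) = node(R, S, a).
Decompose h/2: op(e, 1) = op(e, X),  1 = 1.
Decompose op/2: e = e,  1 = X.
Delete trivial equation e = e.
Bind X := 1; substituting into the one remaining equation that mentions X gives: node(node(app(d, d), a, app(d, e)), node(d, h(R, a), h(1, a)), d) = node(R, S, a).
Delete trivial equation 1 = 1.
Decompose node/3: node(app(d, d), a, app(d, e)) = R,  node(d, h(R, a), h(1, a)) = S,  d = a.
Bind R := node(app(d, d), a, app(d, e)); substituting into the one remaining equation that mentions R gives: node(d, h(node(app(d, d), a, app(d, e)), a), h(1, a)) = S.
Bind S := node(d, h(node(app(d, d), a, app(d, e)), a), h(1, a)); no other remaining equation mentions S.
Clash: constants d and a differ; no unifier exists.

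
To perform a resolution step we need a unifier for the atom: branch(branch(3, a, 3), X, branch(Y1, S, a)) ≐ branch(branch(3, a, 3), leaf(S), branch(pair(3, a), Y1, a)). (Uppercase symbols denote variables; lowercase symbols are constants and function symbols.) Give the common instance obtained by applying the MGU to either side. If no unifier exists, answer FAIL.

Decompose branch/3: branch(3, a, 3) ≐ branch(3, a, 3),  X ≐ leaf(S),  branch(Y1, S, a) ≐ branch(pair(3, a), Y1, a).
Delete trivial equation branch(3, a, 3) ≐ branch(3, a, 3).
Bind X := leaf(S); no other remaining equation mentions X.
Decompose branch/3: Y1 ≐ pair(3, a),  S ≐ Y1,  a ≐ a.
Bind Y1 := pair(3, a); substituting into the one remaining equation that mentions Y1 gives: S ≐ pair(3, a).
Bind S := pair(3, a); no other remaining equation mentions S. Substituting into the earlier binding gives X := leaf(pair(3, a)).
Delete trivial equation a ≐ a.
Applying the MGU to either side gives branch(branch(3, a, 3), leaf(pair(3, a)), branch(pair(3, a), pair(3, a), a)).

branch(branch(3, a, 3), leaf(pair(3, a)), branch(pair(3, a), pair(3, a), a))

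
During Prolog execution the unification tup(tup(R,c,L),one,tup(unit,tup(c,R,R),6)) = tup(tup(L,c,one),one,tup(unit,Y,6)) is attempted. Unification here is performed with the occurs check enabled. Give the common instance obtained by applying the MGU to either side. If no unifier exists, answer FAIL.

Decompose tup/3: tup(R,c,L) = tup(L,c,one),  one = one,  tup(unit,tup(c,R,R),6) = tup(unit,Y,6).
Decompose tup/3: R = L,  c = c,  L = one.
Bind R := L; substituting into the one remaining equation that mentions R gives: tup(unit,tup(c,L,L),6) = tup(unit,Y,6).
Delete trivial equation c = c.
Bind L := one; substituting into the one remaining equation that mentions L gives: tup(unit,tup(c,one,one),6) = tup(unit,Y,6). Substituting into the earlier binding gives R := one.
Delete trivial equation one = one.
Decompose tup/3: unit = unit,  tup(c,one,one) = Y,  6 = 6.
Delete trivial equation unit = unit.
Bind Y := tup(c,one,one); no other remaining equation mentions Y.
Delete trivial equation 6 = 6.
Applying the MGU to either side gives tup(tup(one,c,one),one,tup(unit,tup(c,one,one),6)).

tup(tup(one,c,one),one,tup(unit,tup(c,one,one),6))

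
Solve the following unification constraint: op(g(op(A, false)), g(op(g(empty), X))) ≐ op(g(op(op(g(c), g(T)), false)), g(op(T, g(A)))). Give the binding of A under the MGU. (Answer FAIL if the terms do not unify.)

op(g(c), g(g(empty)))

Decompose op/2: g(op(A, false)) ≐ g(op(op(g(c), g(T)), false)),  g(op(g(empty), X)) ≐ g(op(T, g(A))).
Decompose g/1: op(A, false) ≐ op(op(g(c), g(T)), false).
Decompose op/2: A ≐ op(g(c), g(T)),  false ≐ false.
Bind A := op(g(c), g(T)); substituting into the one remaining equation that mentions A gives: g(op(g(empty), X)) ≐ g(op(T, g(op(g(c), g(T))))).
Delete trivial equation false ≐ false.
Decompose g/1: op(g(empty), X) ≐ op(T, g(op(g(c), g(T)))).
Decompose op/2: g(empty) ≐ T,  X ≐ g(op(g(c), g(T))).
Bind T := g(empty); substituting into the remaining equation gives: X ≐ g(op(g(c), g(g(empty)))). Substituting into the earlier binding gives A := op(g(c), g(g(empty))).
Bind X := g(op(g(c), g(g(empty)))).
MGU = { A ↦ op(g(c), g(g(empty))), T ↦ g(empty), X ↦ g(op(g(c), g(g(empty)))) }, so A ↦ op(g(c), g(g(empty))).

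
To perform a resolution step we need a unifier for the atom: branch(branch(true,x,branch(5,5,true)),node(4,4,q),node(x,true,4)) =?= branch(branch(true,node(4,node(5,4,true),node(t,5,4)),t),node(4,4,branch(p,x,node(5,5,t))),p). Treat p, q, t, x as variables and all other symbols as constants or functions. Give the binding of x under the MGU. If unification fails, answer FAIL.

Decompose branch/3: branch(true,x,branch(5,5,true)) =?= branch(true,node(4,node(5,4,true),node(t,5,4)),t),  node(4,4,q) =?= node(4,4,branch(p,x,node(5,5,t))),  node(x,true,4) =?= p.
Decompose branch/3: true =?= true,  x =?= node(4,node(5,4,true),node(t,5,4)),  branch(5,5,true) =?= t.
Delete trivial equation true =?= true.
Bind x := node(4,node(5,4,true),node(t,5,4)); substituting into the 2 remaining equations that mention x gives: node(4,4,q) =?= node(4,4,branch(p,node(4,node(5,4,true),node(t,5,4)),node(5,5,t))),  node(node(4,node(5,4,true),node(t,5,4)),true,4) =?= p.
Bind t := branch(5,5,true); substituting into the remaining equations gives: node(4,4,q) =?= node(4,4,branch(p,node(4,node(5,4,true),node(branch(5,5,true),5,4)),node(5,5,branch(5,5,true)))),  node(node(4,node(5,4,true),node(branch(5,5,true),5,4)),true,4) =?= p. Substituting into the earlier binding gives x := node(4,node(5,4,true),node(branch(5,5,true),5,4)).
Decompose node/3: 4 =?= 4,  4 =?= 4,  q =?= branch(p,node(4,node(5,4,true),node(branch(5,5,true),5,4)),node(5,5,branch(5,5,true))).
Delete trivial equation 4 =?= 4.
Delete trivial equation 4 =?= 4.
Bind q := branch(p,node(4,node(5,4,true),node(branch(5,5,true),5,4)),node(5,5,branch(5,5,true))); no other remaining equation mentions q.
Bind p := node(node(4,node(5,4,true),node(branch(5,5,true),5,4)),true,4). Substituting into the earlier binding gives q := branch(node(node(4,node(5,4,true),node(branch(5,5,true),5,4)),true,4),node(4,node(5,4,true),node(branch(5,5,true),5,4)),node(5,5,branch(5,5,true))).
MGU = { x -> node(4,node(5,4,true),node(branch(5,5,true),5,4)), t -> branch(5,5,true), q -> branch(node(node(4,node(5,4,true),node(branch(5,5,true),5,4)),true,4),node(4,node(5,4,true),node(branch(5,5,true),5,4)),node(5,5,branch(5,5,true))), p -> node(node(4,node(5,4,true),node(branch(5,5,true),5,4)),true,4) }, so x -> node(4,node(5,4,true),node(branch(5,5,true),5,4)).

node(4,node(5,4,true),node(branch(5,5,true),5,4))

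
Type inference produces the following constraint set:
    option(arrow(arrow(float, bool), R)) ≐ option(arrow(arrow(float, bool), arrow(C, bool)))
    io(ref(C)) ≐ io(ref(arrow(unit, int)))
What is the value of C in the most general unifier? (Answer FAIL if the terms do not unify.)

Decompose option/1: arrow(arrow(float, bool), R) ≐ arrow(arrow(float, bool), arrow(C, bool)).
Decompose arrow/2: arrow(float, bool) ≐ arrow(float, bool),  R ≐ arrow(C, bool).
Delete trivial equation arrow(float, bool) ≐ arrow(float, bool).
Bind R := arrow(C, bool); no other remaining equation mentions R.
Decompose io/1: ref(C) ≐ ref(arrow(unit, int)).
Decompose ref/1: C ≐ arrow(unit, int).
Bind C := arrow(unit, int). Substituting into the earlier binding gives R := arrow(arrow(unit, int), bool).
MGU = { R := arrow(arrow(unit, int), bool), C := arrow(unit, int) }, so C := arrow(unit, int).

arrow(unit, int)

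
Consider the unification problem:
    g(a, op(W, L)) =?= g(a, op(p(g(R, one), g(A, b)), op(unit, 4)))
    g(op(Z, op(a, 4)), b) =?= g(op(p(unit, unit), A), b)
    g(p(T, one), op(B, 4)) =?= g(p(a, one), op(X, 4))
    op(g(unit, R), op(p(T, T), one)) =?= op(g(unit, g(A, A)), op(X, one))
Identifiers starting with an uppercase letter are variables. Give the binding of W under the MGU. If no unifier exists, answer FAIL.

p(g(g(op(a, 4), op(a, 4)), one), g(op(a, 4), b))

Decompose g/2: a =?= a,  op(W, L) =?= op(p(g(R, one), g(A, b)), op(unit, 4)).
Delete trivial equation a =?= a.
Decompose op/2: W =?= p(g(R, one), g(A, b)),  L =?= op(unit, 4).
Bind W := p(g(R, one), g(A, b)); no other remaining equation mentions W.
Bind L := op(unit, 4); no other remaining equation mentions L.
Decompose g/2: op(Z, op(a, 4)) =?= op(p(unit, unit), A),  b =?= b.
Decompose op/2: Z =?= p(unit, unit),  op(a, 4) =?= A.
Bind Z := p(unit, unit); no other remaining equation mentions Z.
Bind A := op(a, 4); substituting into the one remaining equation that mentions A gives: op(g(unit, R), op(p(T, T), one)) =?= op(g(unit, g(op(a, 4), op(a, 4))), op(X, one)). Substituting into the earlier binding gives W := p(g(R, one), g(op(a, 4), b)).
Delete trivial equation b =?= b.
Decompose g/2: p(T, one) =?= p(a, one),  op(B, 4) =?= op(X, 4).
Decompose p/2: T =?= a,  one =?= one.
Bind T := a; substituting into the one remaining equation that mentions T gives: op(g(unit, R), op(p(a, a), one)) =?= op(g(unit, g(op(a, 4), op(a, 4))), op(X, one)).
Delete trivial equation one =?= one.
Decompose op/2: B =?= X,  4 =?= 4.
Bind B := X; no other remaining equation mentions B.
Delete trivial equation 4 =?= 4.
Decompose op/2: g(unit, R) =?= g(unit, g(op(a, 4), op(a, 4))),  op(p(a, a), one) =?= op(X, one).
Decompose g/2: unit =?= unit,  R =?= g(op(a, 4), op(a, 4)).
Delete trivial equation unit =?= unit.
Bind R := g(op(a, 4), op(a, 4)); no other remaining equation mentions R. Substituting into the earlier binding gives W := p(g(g(op(a, 4), op(a, 4)), one), g(op(a, 4), b)).
Decompose op/2: p(a, a) =?= X,  one =?= one.
Bind X := p(a, a); no other remaining equation mentions X. Substituting into the earlier binding gives B := p(a, a).
Delete trivial equation one =?= one.
MGU = { W := p(g(g(op(a, 4), op(a, 4)), one), g(op(a, 4), b)), L := op(unit, 4), Z := p(unit, unit), A := op(a, 4), T := a, B := p(a, a), R := g(op(a, 4), op(a, 4)), X := p(a, a) }, so W := p(g(g(op(a, 4), op(a, 4)), one), g(op(a, 4), b)).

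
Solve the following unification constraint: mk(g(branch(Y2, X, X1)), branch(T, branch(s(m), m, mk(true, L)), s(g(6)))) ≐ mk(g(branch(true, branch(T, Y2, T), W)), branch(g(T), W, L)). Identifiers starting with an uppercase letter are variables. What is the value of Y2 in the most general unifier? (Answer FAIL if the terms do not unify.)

Decompose mk/2: g(branch(Y2, X, X1)) ≐ g(branch(true, branch(T, Y2, T), W)),  branch(T, branch(s(m), m, mk(true, L)), s(g(6))) ≐ branch(g(T), W, L).
Decompose g/1: branch(Y2, X, X1) ≐ branch(true, branch(T, Y2, T), W).
Decompose branch/3: Y2 ≐ true,  X ≐ branch(T, Y2, T),  X1 ≐ W.
Bind Y2 := true; substituting into the one remaining equation that mentions Y2 gives: X ≐ branch(T, true, T).
Bind X := branch(T, true, T); no other remaining equation mentions X.
Bind X1 := W; no other remaining equation mentions X1.
Decompose branch/3: T ≐ g(T),  branch(s(m), m, mk(true, L)) ≐ W,  s(g(6)) ≐ L.
Occurs check fails: T occurs in g(T); the equation T ≐ g(T) has no finite solution.

FAIL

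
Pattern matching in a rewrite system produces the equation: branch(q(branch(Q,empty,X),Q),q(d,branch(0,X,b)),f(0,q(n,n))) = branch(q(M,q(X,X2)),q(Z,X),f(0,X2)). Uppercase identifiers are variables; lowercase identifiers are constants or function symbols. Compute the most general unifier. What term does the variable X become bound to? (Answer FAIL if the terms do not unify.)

FAIL

Decompose branch/3: q(branch(Q,empty,X),Q) = q(M,q(X,X2)),  q(d,branch(0,X,b)) = q(Z,X),  f(0,q(n,n)) = f(0,X2).
Decompose q/2: branch(Q,empty,X) = M,  Q = q(X,X2).
Bind M := branch(Q,empty,X); no other remaining equation mentions M.
Bind Q := q(X,X2); no other remaining equation mentions Q. Substituting into the earlier binding gives M := branch(q(X,X2),empty,X).
Decompose q/2: d = Z,  branch(0,X,b) = X.
Bind Z := d; no other remaining equation mentions Z.
Occurs check fails: X occurs in branch(0,X,b); the equation X = branch(0,X,b) has no finite solution.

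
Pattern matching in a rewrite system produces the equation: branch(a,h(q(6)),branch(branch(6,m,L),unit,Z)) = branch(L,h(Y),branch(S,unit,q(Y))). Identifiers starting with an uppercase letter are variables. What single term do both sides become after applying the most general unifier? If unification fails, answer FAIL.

Decompose branch/3: a = L,  h(q(6)) = h(Y),  branch(branch(6,m,L),unit,Z) = branch(S,unit,q(Y)).
Bind L := a; substituting into the one remaining equation that mentions L gives: branch(branch(6,m,a),unit,Z) = branch(S,unit,q(Y)).
Decompose h/1: q(6) = Y.
Bind Y := q(6); substituting into the remaining equation gives: branch(branch(6,m,a),unit,Z) = branch(S,unit,q(q(6))).
Decompose branch/3: branch(6,m,a) = S,  unit = unit,  Z = q(q(6)).
Bind S := branch(6,m,a); no other remaining equation mentions S.
Delete trivial equation unit = unit.
Bind Z := q(q(6)).
Applying the MGU to either side gives branch(a,h(q(6)),branch(branch(6,m,a),unit,q(q(6)))).

branch(a,h(q(6)),branch(branch(6,m,a),unit,q(q(6))))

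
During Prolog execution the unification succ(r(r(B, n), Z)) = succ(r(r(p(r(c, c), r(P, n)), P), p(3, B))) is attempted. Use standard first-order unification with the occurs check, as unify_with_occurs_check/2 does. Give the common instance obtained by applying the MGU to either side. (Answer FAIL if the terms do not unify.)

Decompose succ/1: r(r(B, n), Z) = r(r(p(r(c, c), r(P, n)), P), p(3, B)).
Decompose r/2: r(B, n) = r(p(r(c, c), r(P, n)), P),  Z = p(3, B).
Decompose r/2: B = p(r(c, c), r(P, n)),  n = P.
Bind B := p(r(c, c), r(P, n)); substituting into the one remaining equation that mentions B gives: Z = p(3, p(r(c, c), r(P, n))).
Bind P := n; substituting into the remaining equation gives: Z = p(3, p(r(c, c), r(n, n))). Substituting into the earlier binding gives B := p(r(c, c), r(n, n)).
Bind Z := p(3, p(r(c, c), r(n, n))).
Applying the MGU to either side gives succ(r(r(p(r(c, c), r(n, n)), n), p(3, p(r(c, c), r(n, n))))).

succ(r(r(p(r(c, c), r(n, n)), n), p(3, p(r(c, c), r(n, n)))))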